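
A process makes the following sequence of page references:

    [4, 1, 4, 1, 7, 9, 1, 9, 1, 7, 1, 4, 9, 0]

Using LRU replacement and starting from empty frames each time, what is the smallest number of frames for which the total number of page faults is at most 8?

3

f=1: 14 faults
f=2: 9 faults
f=3: 7 faults
f=4: 5 faults
f=5: 5 faults
Smallest f with faults ≤ 8 is 3.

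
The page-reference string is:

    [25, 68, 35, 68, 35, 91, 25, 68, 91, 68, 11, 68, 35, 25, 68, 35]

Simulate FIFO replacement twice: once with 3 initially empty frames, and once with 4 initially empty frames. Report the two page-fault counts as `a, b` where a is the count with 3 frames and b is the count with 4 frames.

3 frames: F F F . . F F F . . F . F F F . → 10 faults.
4 frames: F F F . . F . . . . F . . F F F → 8 faults.
8 < 10: adding a frame reduced faults, as is typical.

10, 8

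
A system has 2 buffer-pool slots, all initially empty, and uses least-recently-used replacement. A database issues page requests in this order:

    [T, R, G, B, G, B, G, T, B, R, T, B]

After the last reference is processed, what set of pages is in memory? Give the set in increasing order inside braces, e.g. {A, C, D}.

{B, T}

T -> miss, frames {T}
R -> miss, frames {T,R}
G -> miss, evict T, frames {R,G}
B -> miss, evict R, frames {G,B}
G -> hit
B -> hit
G -> hit
T -> miss, evict B, frames {G,T}
B -> miss, evict G, frames {T,B}
R -> miss, evict T, frames {B,R}
T -> miss, evict B, frames {R,T}
B -> miss, evict R, frames {T,B}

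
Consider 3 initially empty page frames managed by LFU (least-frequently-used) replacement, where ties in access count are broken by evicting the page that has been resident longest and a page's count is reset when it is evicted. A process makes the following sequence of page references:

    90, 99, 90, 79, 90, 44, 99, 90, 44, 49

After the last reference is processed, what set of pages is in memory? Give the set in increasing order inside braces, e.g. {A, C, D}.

{44, 49, 90}

90: miss, frames {90}
99: miss, frames {90,99}
90: hit
79: miss, frames {90,99,79}
90: hit
44: miss, evict 99, frames {90,79,44}
99: miss, evict 79, frames {90,44,99}
90: hit
44: hit
49: miss, evict 99, frames {90,44,49}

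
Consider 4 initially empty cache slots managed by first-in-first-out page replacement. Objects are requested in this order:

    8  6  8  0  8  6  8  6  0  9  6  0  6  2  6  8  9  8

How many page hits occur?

8: fault, frames (8)
6: fault, frames (8 6)
8: hit
0: fault, frames (8 6 0)
8: hit
6: hit
8: hit
6: hit
0: hit
9: fault, frames (8 6 0 9)
6: hit
0: hit
6: hit
2: fault, evict 8, frames (6 0 9 2)
6: hit
8: fault, evict 6, frames (0 9 2 8)
9: hit
8: hit
Hits: 12.

12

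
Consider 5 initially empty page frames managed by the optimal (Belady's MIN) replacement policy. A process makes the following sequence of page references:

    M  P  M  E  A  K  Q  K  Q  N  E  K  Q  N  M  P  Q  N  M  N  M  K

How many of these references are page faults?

8

M: miss, frames {M}
P: miss, frames {M,P}
M: hit
E: miss, frames {M,P,E}
A: miss, frames {M,P,E,A}
K: miss, frames {M,P,E,A,K}
Q: miss, evict A, frames {M,P,E,K,Q}
K: hit
Q: hit
N: miss, evict P, frames {M,E,K,Q,N}
E: hit
K: hit
Q: hit
N: hit
M: hit
P: miss, evict E, frames {M,K,Q,N,P}
Q: hit
N: hit
M: hit
N: hit
M: hit
K: hit
Page faults: 8.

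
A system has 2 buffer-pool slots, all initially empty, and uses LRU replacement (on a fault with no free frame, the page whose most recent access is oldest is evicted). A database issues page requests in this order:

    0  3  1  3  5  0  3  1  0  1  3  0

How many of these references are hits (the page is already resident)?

2

0 → fault, frames (0)
3 → fault, frames (0 3)
1 → fault, evict 0, frames (3 1)
3 → hit
5 → fault, evict 1, frames (3 5)
0 → fault, evict 3, frames (5 0)
3 → fault, evict 5, frames (0 3)
1 → fault, evict 0, frames (3 1)
0 → fault, evict 3, frames (1 0)
1 → hit
3 → fault, evict 0, frames (1 3)
0 → fault, evict 1, frames (3 0)
Hits: 2.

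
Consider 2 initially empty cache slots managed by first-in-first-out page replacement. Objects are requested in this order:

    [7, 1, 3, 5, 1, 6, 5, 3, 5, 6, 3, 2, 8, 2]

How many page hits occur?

7: miss, frames (7)
1: miss, frames (7 1)
3: miss, evict 7, frames (1 3)
5: miss, evict 1, frames (3 5)
1: miss, evict 3, frames (5 1)
6: miss, evict 5, frames (1 6)
5: miss, evict 1, frames (6 5)
3: miss, evict 6, frames (5 3)
5: hit
6: miss, evict 5, frames (3 6)
3: hit
2: miss, evict 3, frames (6 2)
8: miss, evict 6, frames (2 8)
2: hit
Hits: 3.

3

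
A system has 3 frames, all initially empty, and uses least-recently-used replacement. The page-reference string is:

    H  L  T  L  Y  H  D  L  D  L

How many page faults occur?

7

H -> fault, frames (H)
L -> fault, frames (H L)
T -> fault, frames (H L T)
L -> hit
Y -> fault, evict H, frames (T L Y)
H -> fault, evict T, frames (L Y H)
D -> fault, evict L, frames (Y H D)
L -> fault, evict Y, frames (H D L)
D -> hit
L -> hit
Page faults: 7.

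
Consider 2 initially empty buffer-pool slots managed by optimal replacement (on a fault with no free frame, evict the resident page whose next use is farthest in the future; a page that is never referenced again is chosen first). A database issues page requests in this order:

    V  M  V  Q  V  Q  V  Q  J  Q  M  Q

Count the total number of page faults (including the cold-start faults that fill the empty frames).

V → miss, frames [V]
M → miss, frames [V, M]
V → hit
Q → miss, evict M, frames [V, Q]
V → hit
Q → hit
V → hit
Q → hit
J → miss, evict V, frames [Q, J]
Q → hit
M → miss, evict J, frames [Q, M]
Q → hit
Page faults: 5.

5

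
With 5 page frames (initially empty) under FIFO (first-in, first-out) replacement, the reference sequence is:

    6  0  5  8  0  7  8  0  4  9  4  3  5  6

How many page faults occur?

10

6 → fault, frames (6)
0 → fault, frames (6 0)
5 → fault, frames (6 0 5)
8 → fault, frames (6 0 5 8)
0 → hit
7 → fault, frames (6 0 5 8 7)
8 → hit
0 → hit
4 → fault, evict 6, frames (0 5 8 7 4)
9 → fault, evict 0, frames (5 8 7 4 9)
4 → hit
3 → fault, evict 5, frames (8 7 4 9 3)
5 → fault, evict 8, frames (7 4 9 3 5)
6 → fault, evict 7, frames (4 9 3 5 6)
Page faults: 10.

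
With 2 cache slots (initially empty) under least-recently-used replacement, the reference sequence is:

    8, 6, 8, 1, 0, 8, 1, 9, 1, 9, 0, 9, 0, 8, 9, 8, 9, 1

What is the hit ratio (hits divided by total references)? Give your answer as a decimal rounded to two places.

8 → miss, frames [8]
6 → miss, frames [8, 6]
8 → hit
1 → miss, evict 6, frames [8, 1]
0 → miss, evict 8, frames [1, 0]
8 → miss, evict 1, frames [0, 8]
1 → miss, evict 0, frames [8, 1]
9 → miss, evict 8, frames [1, 9]
1 → hit
9 → hit
0 → miss, evict 1, frames [9, 0]
9 → hit
0 → hit
8 → miss, evict 9, frames [0, 8]
9 → miss, evict 0, frames [8, 9]
8 → hit
9 → hit
1 → miss, evict 8, frames [9, 1]
Hits: 7 of 18 references → 7/18 = 0.3889.

0.39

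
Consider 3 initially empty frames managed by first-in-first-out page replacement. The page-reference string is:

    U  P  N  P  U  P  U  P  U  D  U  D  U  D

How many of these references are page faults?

U: fault, frames (U)
P: fault, frames (U P)
N: fault, frames (U P N)
P: hit
U: hit
P: hit
U: hit
P: hit
U: hit
D: fault, evict U, frames (P N D)
U: fault, evict P, frames (N D U)
D: hit
U: hit
D: hit
Page faults: 5.

5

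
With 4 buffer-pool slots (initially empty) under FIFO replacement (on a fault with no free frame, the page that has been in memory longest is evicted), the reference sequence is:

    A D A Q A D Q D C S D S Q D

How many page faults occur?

5

A → miss, frames (A)
D → miss, frames (A D)
A → hit
Q → miss, frames (A D Q)
A → hit
D → hit
Q → hit
D → hit
C → miss, frames (A D Q C)
S → miss, evict A, frames (D Q C S)
D → hit
S → hit
Q → hit
D → hit
Page faults: 5.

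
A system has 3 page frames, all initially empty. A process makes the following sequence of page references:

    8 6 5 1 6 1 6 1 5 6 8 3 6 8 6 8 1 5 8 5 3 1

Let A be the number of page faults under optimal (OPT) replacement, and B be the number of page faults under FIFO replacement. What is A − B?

Under OPT: F F F F . . . . . . F F . . . . F F . . . F → 9 faults.
Under FIFO: F F F F . . . . . . F F F . . . F F F . F F → 12 faults.
A − B = 9 − 12 = -3.

-3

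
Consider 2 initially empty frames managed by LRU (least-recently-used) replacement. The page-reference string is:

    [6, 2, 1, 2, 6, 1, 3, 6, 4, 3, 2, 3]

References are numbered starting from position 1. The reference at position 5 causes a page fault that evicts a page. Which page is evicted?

1

pos 1: 6 → fault, frames (6)
pos 2: 2 → fault, frames (6 2)
pos 3: 1 → fault, evict 6, frames (2 1)
pos 4: 2 → hit
pos 5: 6 → fault, evict 1, frames (2 6)
At position 5, page 1 is evicted.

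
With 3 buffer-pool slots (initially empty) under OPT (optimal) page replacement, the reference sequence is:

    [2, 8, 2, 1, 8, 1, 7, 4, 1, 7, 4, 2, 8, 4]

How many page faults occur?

2: fault, frames {2}
8: fault, frames {2,8}
2: hit
1: fault, frames {2,8,1}
8: hit
1: hit
7: fault, evict 8, frames {2,1,7}
4: fault, evict 2, frames {1,7,4}
1: hit
7: hit
4: hit
2: fault, evict 7, frames {1,4,2}
8: fault, evict 2, frames {1,4,8}
4: hit
Page faults: 7.

7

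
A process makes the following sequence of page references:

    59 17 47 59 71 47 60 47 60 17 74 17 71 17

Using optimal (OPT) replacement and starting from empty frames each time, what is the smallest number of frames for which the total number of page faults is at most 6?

4

f=1: 14 faults
f=2: 8 faults
f=3: 7 faults
f=4: 6 faults
f=5: 6 faults
f=6: 6 faults
Smallest f with faults ≤ 6 is 4.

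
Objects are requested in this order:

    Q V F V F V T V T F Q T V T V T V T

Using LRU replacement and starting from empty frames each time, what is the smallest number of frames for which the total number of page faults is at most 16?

f=1: 18 faults
f=2: 8 faults
f=3: 6 faults
f=4: 4 faults
Smallest f with faults ≤ 16 is 2.

2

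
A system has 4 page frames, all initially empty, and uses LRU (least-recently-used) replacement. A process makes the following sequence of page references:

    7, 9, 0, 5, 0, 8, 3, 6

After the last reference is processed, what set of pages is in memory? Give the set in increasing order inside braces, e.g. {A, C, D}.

{0, 3, 6, 8}

7 → fault, frames (7)
9 → fault, frames (7 9)
0 → fault, frames (7 9 0)
5 → fault, frames (7 9 0 5)
0 → hit
8 → fault, evict 7, frames (9 5 0 8)
3 → fault, evict 9, frames (5 0 8 3)
6 → fault, evict 5, frames (0 8 3 6)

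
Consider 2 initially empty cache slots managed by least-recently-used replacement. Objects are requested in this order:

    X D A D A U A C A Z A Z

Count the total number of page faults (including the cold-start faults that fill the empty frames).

6

X → fault, frames (X)
D → fault, frames (X D)
A → fault, evict X, frames (D A)
D → hit
A → hit
U → fault, evict D, frames (A U)
A → hit
C → fault, evict U, frames (A C)
A → hit
Z → fault, evict C, frames (A Z)
A → hit
Z → hit
Page faults: 6.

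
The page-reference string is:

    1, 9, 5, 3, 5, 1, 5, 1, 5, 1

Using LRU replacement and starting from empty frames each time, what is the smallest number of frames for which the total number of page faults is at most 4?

f=1: 10 faults
f=2: 5 faults
f=3: 5 faults
f=4: 4 faults
Smallest f with faults ≤ 4 is 4.

4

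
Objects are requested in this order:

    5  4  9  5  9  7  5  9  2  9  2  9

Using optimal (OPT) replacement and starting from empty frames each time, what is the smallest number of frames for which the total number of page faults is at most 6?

2

f=1: 12 faults
f=2: 6 faults
f=3: 5 faults
f=4: 5 faults
f=5: 5 faults
Smallest f with faults ≤ 6 is 2.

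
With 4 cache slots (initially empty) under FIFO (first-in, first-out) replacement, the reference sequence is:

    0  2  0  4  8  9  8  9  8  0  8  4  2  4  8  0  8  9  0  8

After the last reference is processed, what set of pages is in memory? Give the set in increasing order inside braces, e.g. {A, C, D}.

0: miss, frames [0]
2: miss, frames [0, 2]
0: hit
4: miss, frames [0, 2, 4]
8: miss, frames [0, 2, 4, 8]
9: miss, evict 0, frames [2, 4, 8, 9]
8: hit
9: hit
8: hit
0: miss, evict 2, frames [4, 8, 9, 0]
8: hit
4: hit
2: miss, evict 4, frames [8, 9, 0, 2]
4: miss, evict 8, frames [9, 0, 2, 4]
8: miss, evict 9, frames [0, 2, 4, 8]
0: hit
8: hit
9: miss, evict 0, frames [2, 4, 8, 9]
0: miss, evict 2, frames [4, 8, 9, 0]
8: hit

{0, 4, 8, 9}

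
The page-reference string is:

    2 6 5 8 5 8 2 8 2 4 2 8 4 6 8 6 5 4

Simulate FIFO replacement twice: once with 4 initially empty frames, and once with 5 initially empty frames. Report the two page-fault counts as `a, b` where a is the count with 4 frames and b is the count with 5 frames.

4 frames: F F F F . . . . . F F . . F . . F . → 8 faults.
5 frames: F F F F . . . . . F . . . . . . . . → 5 faults.
5 < 8: adding a frame reduced faults, as is typical.

8, 5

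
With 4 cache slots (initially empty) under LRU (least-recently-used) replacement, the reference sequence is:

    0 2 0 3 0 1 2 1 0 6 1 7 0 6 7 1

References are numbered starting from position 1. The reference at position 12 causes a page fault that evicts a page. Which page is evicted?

pos 1: 0 -> miss, frames (0)
pos 2: 2 -> miss, frames (0 2)
pos 3: 0 -> hit
pos 4: 3 -> miss, frames (2 0 3)
pos 5: 0 -> hit
pos 6: 1 -> miss, frames (2 3 0 1)
pos 7: 2 -> hit
pos 8: 1 -> hit
pos 9: 0 -> hit
pos 10: 6 -> miss, evict 3, frames (2 1 0 6)
pos 11: 1 -> hit
pos 12: 7 -> miss, evict 2, frames (0 6 1 7)
At position 12, page 2 is evicted.

2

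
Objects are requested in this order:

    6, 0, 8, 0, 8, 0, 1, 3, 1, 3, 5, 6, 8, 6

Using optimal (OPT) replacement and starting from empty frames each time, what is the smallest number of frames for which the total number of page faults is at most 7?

f=1: 14 faults
f=2: 8 faults
f=3: 7 faults
f=4: 6 faults
f=5: 6 faults
f=6: 6 faults
Smallest f with faults ≤ 7 is 3.

3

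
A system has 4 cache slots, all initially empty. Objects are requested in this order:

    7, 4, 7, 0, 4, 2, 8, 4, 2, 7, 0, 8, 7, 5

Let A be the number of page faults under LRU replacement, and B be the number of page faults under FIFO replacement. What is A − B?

Under LRU: F F . F . F F . . F F F . F → 9 faults.
Under FIFO: F F . F . F F . . F . . . F → 7 faults.
A − B = 9 − 7 = 2.

2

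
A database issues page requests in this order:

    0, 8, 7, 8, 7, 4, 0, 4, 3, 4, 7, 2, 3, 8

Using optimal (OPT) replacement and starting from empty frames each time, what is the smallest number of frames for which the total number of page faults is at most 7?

f=1: 14 faults
f=2: 9 faults
f=3: 7 faults
f=4: 6 faults
f=5: 6 faults
f=6: 6 faults
Smallest f with faults ≤ 7 is 3.

3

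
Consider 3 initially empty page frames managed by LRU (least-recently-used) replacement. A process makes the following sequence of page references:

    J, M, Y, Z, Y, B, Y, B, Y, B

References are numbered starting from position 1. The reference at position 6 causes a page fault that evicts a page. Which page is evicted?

pos 1: J -> miss, frames (J)
pos 2: M -> miss, frames (J M)
pos 3: Y -> miss, frames (J M Y)
pos 4: Z -> miss, evict J, frames (M Y Z)
pos 5: Y -> hit
pos 6: B -> miss, evict M, frames (Z Y B)
At position 6, page M is evicted.

M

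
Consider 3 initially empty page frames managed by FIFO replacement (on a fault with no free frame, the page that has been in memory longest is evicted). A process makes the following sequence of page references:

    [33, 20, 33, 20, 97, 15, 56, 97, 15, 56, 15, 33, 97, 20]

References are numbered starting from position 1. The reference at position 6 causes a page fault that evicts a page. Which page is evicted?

33

pos 1: 33: miss, frames {33}
pos 2: 20: miss, frames {33,20}
pos 3: 33: hit
pos 4: 20: hit
pos 5: 97: miss, frames {33,20,97}
pos 6: 15: miss, evict 33, frames {20,97,15}
At position 6, page 33 is evicted.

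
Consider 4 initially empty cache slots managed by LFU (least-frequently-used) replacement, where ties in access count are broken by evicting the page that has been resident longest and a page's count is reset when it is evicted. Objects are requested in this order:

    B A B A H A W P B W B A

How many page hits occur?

B -> fault, frames [B]
A -> fault, frames [B, A]
B -> hit
A -> hit
H -> fault, frames [B, A, H]
A -> hit
W -> fault, frames [B, A, H, W]
P -> fault, evict H, frames [B, A, W, P]
B -> hit
W -> hit
B -> hit
A -> hit
Hits: 7.

7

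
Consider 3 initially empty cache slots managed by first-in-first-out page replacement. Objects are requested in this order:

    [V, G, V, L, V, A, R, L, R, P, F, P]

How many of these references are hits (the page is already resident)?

V: miss, frames (V)
G: miss, frames (V G)
V: hit
L: miss, frames (V G L)
V: hit
A: miss, evict V, frames (G L A)
R: miss, evict G, frames (L A R)
L: hit
R: hit
P: miss, evict L, frames (A R P)
F: miss, evict A, frames (R P F)
P: hit
Hits: 5.

5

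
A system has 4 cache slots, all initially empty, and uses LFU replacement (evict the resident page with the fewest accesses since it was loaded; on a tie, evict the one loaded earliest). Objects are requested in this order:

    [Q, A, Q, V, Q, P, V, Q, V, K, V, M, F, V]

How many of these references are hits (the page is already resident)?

Q → miss, frames (Q)
A → miss, frames (Q A)
Q → hit
V → miss, frames (Q A V)
Q → hit
P → miss, frames (Q A V P)
V → hit
Q → hit
V → hit
K → miss, evict A, frames (Q V P K)
V → hit
M → miss, evict P, frames (Q V K M)
F → miss, evict K, frames (Q V M F)
V → hit
Hits: 7.

7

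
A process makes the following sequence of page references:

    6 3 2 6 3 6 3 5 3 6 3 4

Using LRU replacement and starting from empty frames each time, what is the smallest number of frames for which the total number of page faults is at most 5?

f=1: 12 faults
f=2: 8 faults
f=3: 5 faults
f=4: 5 faults
f=5: 5 faults
Smallest f with faults ≤ 5 is 3.

3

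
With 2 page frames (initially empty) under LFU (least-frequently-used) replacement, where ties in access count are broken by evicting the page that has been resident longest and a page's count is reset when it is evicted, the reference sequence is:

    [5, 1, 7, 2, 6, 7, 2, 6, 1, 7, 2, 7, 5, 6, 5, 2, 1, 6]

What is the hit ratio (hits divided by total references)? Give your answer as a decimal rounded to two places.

0.06

5 → fault, frames (5)
1 → fault, frames (5 1)
7 → fault, evict 5, frames (1 7)
2 → fault, evict 1, frames (7 2)
6 → fault, evict 7, frames (2 6)
7 → fault, evict 2, frames (6 7)
2 → fault, evict 6, frames (7 2)
6 → fault, evict 7, frames (2 6)
1 → fault, evict 2, frames (6 1)
7 → fault, evict 6, frames (1 7)
2 → fault, evict 1, frames (7 2)
7 → hit
5 → fault, evict 2, frames (7 5)
6 → fault, evict 5, frames (7 6)
5 → fault, evict 6, frames (7 5)
2 → fault, evict 5, frames (7 2)
1 → fault, evict 2, frames (7 1)
6 → fault, evict 1, frames (7 6)
Hits: 1 of 18 references → 1/18 = 0.0556.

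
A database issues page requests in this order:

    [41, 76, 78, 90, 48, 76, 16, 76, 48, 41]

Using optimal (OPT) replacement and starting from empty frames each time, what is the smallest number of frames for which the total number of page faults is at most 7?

f=1: 10 faults
f=2: 8 faults
f=3: 7 faults
f=4: 6 faults
f=5: 6 faults
f=6: 6 faults
Smallest f with faults ≤ 7 is 3.

3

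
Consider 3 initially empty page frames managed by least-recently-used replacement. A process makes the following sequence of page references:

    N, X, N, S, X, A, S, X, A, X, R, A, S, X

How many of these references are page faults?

7

N -> miss, frames [N]
X -> miss, frames [N, X]
N -> hit
S -> miss, frames [X, N, S]
X -> hit
A -> miss, evict N, frames [S, X, A]
S -> hit
X -> hit
A -> hit
X -> hit
R -> miss, evict S, frames [A, X, R]
A -> hit
S -> miss, evict X, frames [R, A, S]
X -> miss, evict R, frames [A, S, X]
Page faults: 7.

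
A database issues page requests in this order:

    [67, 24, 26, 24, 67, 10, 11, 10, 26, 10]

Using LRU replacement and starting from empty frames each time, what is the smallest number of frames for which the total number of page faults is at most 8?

f=1: 10 faults
f=2: 7 faults
f=3: 6 faults
f=4: 6 faults
f=5: 5 faults
Smallest f with faults ≤ 8 is 2.

2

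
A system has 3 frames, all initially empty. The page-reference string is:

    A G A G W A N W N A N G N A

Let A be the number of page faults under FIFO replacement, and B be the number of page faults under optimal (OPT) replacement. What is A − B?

1

Under FIFO: F F . . F . F . . F . F . . → 6 faults.
Under OPT: F F . . F . F . . . . F . . → 5 faults.
A − B = 6 − 5 = 1.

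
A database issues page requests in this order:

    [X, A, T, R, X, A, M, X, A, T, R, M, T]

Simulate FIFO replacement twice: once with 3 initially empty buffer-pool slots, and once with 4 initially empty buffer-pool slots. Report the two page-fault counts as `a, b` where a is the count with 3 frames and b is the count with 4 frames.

9, 10

3 frames: F F F F F F F . . F F . . → 9 faults.
4 frames: F F F F . . F F F F F F . → 10 faults.
10 > 9: adding a frame increased faults — Belady's anomaly.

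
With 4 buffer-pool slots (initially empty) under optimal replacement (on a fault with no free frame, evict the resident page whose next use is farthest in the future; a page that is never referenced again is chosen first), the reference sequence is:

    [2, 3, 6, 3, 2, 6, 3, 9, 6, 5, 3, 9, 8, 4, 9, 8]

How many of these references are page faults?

2: miss, frames (2)
3: miss, frames (2 3)
6: miss, frames (2 3 6)
3: hit
2: hit
6: hit
3: hit
9: miss, frames (2 3 6 9)
6: hit
5: miss, evict 6, frames (2 3 9 5)
3: hit
9: hit
8: miss, evict 5, frames (2 3 9 8)
4: miss, evict 3, frames (2 9 8 4)
9: hit
8: hit
Page faults: 7.

7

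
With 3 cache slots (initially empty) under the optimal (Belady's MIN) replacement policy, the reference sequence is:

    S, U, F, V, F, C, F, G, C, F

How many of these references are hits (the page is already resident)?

S → miss, frames [S]
U → miss, frames [S, U]
F → miss, frames [S, U, F]
V → miss, evict U, frames [S, F, V]
F → hit
C → miss, evict V, frames [S, F, C]
F → hit
G → miss, evict S, frames [F, C, G]
C → hit
F → hit
Hits: 4.

4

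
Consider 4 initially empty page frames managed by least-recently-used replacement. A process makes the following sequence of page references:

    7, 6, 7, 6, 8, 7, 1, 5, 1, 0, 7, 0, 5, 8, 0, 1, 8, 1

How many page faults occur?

7 → miss, frames [7]
6 → miss, frames [7, 6]
7 → hit
6 → hit
8 → miss, frames [7, 6, 8]
7 → hit
1 → miss, frames [6, 8, 7, 1]
5 → miss, evict 6, frames [8, 7, 1, 5]
1 → hit
0 → miss, evict 8, frames [7, 5, 1, 0]
7 → hit
0 → hit
5 → hit
8 → miss, evict 1, frames [7, 0, 5, 8]
0 → hit
1 → miss, evict 7, frames [5, 8, 0, 1]
8 → hit
1 → hit
Page faults: 8.

8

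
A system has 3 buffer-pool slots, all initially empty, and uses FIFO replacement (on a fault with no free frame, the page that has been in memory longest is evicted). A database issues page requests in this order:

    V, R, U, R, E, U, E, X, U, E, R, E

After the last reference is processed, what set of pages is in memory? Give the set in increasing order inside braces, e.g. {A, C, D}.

V -> fault, frames {V}
R -> fault, frames {V,R}
U -> fault, frames {V,R,U}
R -> hit
E -> fault, evict V, frames {R,U,E}
U -> hit
E -> hit
X -> fault, evict R, frames {U,E,X}
U -> hit
E -> hit
R -> fault, evict U, frames {E,X,R}
E -> hit

{E, R, X}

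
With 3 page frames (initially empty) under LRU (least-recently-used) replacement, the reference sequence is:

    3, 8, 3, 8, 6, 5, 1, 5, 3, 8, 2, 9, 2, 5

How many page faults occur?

10

3 → miss, frames {3}
8 → miss, frames {3,8}
3 → hit
8 → hit
6 → miss, frames {3,8,6}
5 → miss, evict 3, frames {8,6,5}
1 → miss, evict 8, frames {6,5,1}
5 → hit
3 → miss, evict 6, frames {1,5,3}
8 → miss, evict 1, frames {5,3,8}
2 → miss, evict 5, frames {3,8,2}
9 → miss, evict 3, frames {8,2,9}
2 → hit
5 → miss, evict 8, frames {9,2,5}
Page faults: 10.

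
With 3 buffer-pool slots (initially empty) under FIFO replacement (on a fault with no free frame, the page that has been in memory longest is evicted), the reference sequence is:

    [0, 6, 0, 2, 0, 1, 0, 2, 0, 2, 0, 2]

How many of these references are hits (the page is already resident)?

7

0: miss, frames {0}
6: miss, frames {0,6}
0: hit
2: miss, frames {0,6,2}
0: hit
1: miss, evict 0, frames {6,2,1}
0: miss, evict 6, frames {2,1,0}
2: hit
0: hit
2: hit
0: hit
2: hit
Hits: 7.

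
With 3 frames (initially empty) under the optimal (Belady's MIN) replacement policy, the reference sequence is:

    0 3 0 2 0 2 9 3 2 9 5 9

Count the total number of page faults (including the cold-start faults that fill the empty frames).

0: miss, frames [0]
3: miss, frames [0, 3]
0: hit
2: miss, frames [0, 3, 2]
0: hit
2: hit
9: miss, evict 0, frames [3, 2, 9]
3: hit
2: hit
9: hit
5: miss, evict 2, frames [3, 9, 5]
9: hit
Page faults: 5.

5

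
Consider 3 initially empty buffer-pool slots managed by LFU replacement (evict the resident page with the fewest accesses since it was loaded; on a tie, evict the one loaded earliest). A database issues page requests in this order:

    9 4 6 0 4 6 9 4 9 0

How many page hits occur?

4

9 → fault, frames {9}
4 → fault, frames {9,4}
6 → fault, frames {9,4,6}
0 → fault, evict 9, frames {4,6,0}
4 → hit
6 → hit
9 → fault, evict 0, frames {4,6,9}
4 → hit
9 → hit
0 → fault, evict 6, frames {4,9,0}
Hits: 4.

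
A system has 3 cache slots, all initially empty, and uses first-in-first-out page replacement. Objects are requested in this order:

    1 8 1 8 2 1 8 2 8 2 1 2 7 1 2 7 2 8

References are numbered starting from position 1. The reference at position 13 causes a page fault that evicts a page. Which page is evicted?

pos 1: 1 -> miss, frames {1}
pos 2: 8 -> miss, frames {1,8}
pos 3: 1 -> hit
pos 4: 8 -> hit
pos 5: 2 -> miss, frames {1,8,2}
pos 6: 1 -> hit
pos 7: 8 -> hit
pos 8: 2 -> hit
pos 9: 8 -> hit
pos 10: 2 -> hit
pos 11: 1 -> hit
pos 12: 2 -> hit
pos 13: 7 -> miss, evict 1, frames {8,2,7}
At position 13, page 1 is evicted.

1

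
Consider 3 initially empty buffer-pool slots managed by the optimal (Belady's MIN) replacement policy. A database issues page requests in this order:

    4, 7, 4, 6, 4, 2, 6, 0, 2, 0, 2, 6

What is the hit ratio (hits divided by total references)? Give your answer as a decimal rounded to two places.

0.58

4 -> fault, frames {4}
7 -> fault, frames {4,7}
4 -> hit
6 -> fault, frames {4,7,6}
4 -> hit
2 -> fault, evict 7, frames {4,6,2}
6 -> hit
0 -> fault, evict 4, frames {6,2,0}
2 -> hit
0 -> hit
2 -> hit
6 -> hit
Hits: 7 of 12 references → 7/12 = 0.5833.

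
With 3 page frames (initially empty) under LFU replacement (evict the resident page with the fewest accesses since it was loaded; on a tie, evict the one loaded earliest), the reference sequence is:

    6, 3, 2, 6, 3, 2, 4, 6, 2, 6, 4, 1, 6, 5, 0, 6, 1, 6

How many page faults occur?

10

6 -> fault, frames [6]
3 -> fault, frames [6, 3]
2 -> fault, frames [6, 3, 2]
6 -> hit
3 -> hit
2 -> hit
4 -> fault, evict 6, frames [3, 2, 4]
6 -> fault, evict 4, frames [3, 2, 6]
2 -> hit
6 -> hit
4 -> fault, evict 3, frames [2, 6, 4]
1 -> fault, evict 4, frames [2, 6, 1]
6 -> hit
5 -> fault, evict 1, frames [2, 6, 5]
0 -> fault, evict 5, frames [2, 6, 0]
6 -> hit
1 -> fault, evict 0, frames [2, 6, 1]
6 -> hit
Page faults: 10.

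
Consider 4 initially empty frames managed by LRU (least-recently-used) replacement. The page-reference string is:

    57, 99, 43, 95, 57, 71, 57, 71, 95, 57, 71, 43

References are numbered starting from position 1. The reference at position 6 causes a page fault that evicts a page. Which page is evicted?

pos 1: 57: miss, frames {57}
pos 2: 99: miss, frames {57,99}
pos 3: 43: miss, frames {57,99,43}
pos 4: 95: miss, frames {57,99,43,95}
pos 5: 57: hit
pos 6: 71: miss, evict 99, frames {43,95,57,71}
At position 6, page 99 is evicted.

99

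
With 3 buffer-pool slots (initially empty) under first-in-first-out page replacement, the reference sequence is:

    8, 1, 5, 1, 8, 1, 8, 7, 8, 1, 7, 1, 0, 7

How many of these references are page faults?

8 -> fault, frames [8]
1 -> fault, frames [8, 1]
5 -> fault, frames [8, 1, 5]
1 -> hit
8 -> hit
1 -> hit
8 -> hit
7 -> fault, evict 8, frames [1, 5, 7]
8 -> fault, evict 1, frames [5, 7, 8]
1 -> fault, evict 5, frames [7, 8, 1]
7 -> hit
1 -> hit
0 -> fault, evict 7, frames [8, 1, 0]
7 -> fault, evict 8, frames [1, 0, 7]
Page faults: 8.

8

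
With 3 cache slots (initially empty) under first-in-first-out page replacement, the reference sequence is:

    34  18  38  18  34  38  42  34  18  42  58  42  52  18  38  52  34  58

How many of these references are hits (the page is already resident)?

5

34 -> fault, frames [34]
18 -> fault, frames [34, 18]
38 -> fault, frames [34, 18, 38]
18 -> hit
34 -> hit
38 -> hit
42 -> fault, evict 34, frames [18, 38, 42]
34 -> fault, evict 18, frames [38, 42, 34]
18 -> fault, evict 38, frames [42, 34, 18]
42 -> hit
58 -> fault, evict 42, frames [34, 18, 58]
42 -> fault, evict 34, frames [18, 58, 42]
52 -> fault, evict 18, frames [58, 42, 52]
18 -> fault, evict 58, frames [42, 52, 18]
38 -> fault, evict 42, frames [52, 18, 38]
52 -> hit
34 -> fault, evict 52, frames [18, 38, 34]
58 -> fault, evict 18, frames [38, 34, 58]
Hits: 5.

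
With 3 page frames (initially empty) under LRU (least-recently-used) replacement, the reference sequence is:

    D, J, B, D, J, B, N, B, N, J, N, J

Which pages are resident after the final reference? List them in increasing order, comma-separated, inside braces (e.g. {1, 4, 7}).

{B, J, N}

D → miss, frames {D}
J → miss, frames {D,J}
B → miss, frames {D,J,B}
D → hit
J → hit
B → hit
N → miss, evict D, frames {J,B,N}
B → hit
N → hit
J → hit
N → hit
J → hit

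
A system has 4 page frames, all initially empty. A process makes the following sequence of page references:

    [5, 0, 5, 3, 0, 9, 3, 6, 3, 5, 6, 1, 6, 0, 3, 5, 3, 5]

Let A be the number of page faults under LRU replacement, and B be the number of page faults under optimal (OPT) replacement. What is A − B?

Under LRU: F F . F . F . F . F . F . F F F . . → 10 faults.
Under OPT: F F . F . F . F . . . F . . . F . . → 7 faults.
A − B = 10 − 7 = 3.

3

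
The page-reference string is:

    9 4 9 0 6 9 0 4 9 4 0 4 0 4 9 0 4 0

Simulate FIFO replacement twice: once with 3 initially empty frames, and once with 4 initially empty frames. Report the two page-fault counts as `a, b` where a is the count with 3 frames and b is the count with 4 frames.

7, 4

3 frames: F F . F F F . F . . F . . . . . . . → 7 faults.
4 frames: F F . F F . . . . . . . . . . . . . → 4 faults.
4 < 7: adding a frame reduced faults, as is typical.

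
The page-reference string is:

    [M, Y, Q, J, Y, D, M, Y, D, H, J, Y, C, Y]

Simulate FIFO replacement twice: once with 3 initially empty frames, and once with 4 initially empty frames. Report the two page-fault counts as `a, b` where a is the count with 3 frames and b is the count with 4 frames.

11, 10

3 frames: F F F F . F F F . F F . F F → 11 faults.
4 frames: F F F F . F F F . F F . F . → 10 faults.
10 < 11: adding a frame reduced faults, as is typical.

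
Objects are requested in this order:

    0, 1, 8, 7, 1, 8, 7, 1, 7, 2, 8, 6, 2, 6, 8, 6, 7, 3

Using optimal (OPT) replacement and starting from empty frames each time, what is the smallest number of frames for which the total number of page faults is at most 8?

f=1: 18 faults
f=2: 12 faults
f=3: 8 faults
f=4: 7 faults
f=5: 7 faults
f=6: 7 faults
f=7: 7 faults
Smallest f with faults ≤ 8 is 3.

3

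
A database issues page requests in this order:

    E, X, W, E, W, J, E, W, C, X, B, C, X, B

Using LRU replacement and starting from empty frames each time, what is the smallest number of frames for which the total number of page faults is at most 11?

3

f=1: 14 faults
f=2: 13 faults
f=3: 7 faults
f=4: 7 faults
f=5: 6 faults
f=6: 6 faults
Smallest f with faults ≤ 11 is 3.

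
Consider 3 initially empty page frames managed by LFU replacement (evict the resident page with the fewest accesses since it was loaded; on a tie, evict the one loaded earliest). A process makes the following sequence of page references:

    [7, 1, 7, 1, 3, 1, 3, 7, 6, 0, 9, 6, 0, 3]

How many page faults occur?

9

7 → fault, frames [7]
1 → fault, frames [7, 1]
7 → hit
1 → hit
3 → fault, frames [7, 1, 3]
1 → hit
3 → hit
7 → hit
6 → fault, evict 3, frames [7, 1, 6]
0 → fault, evict 6, frames [7, 1, 0]
9 → fault, evict 0, frames [7, 1, 9]
6 → fault, evict 9, frames [7, 1, 6]
0 → fault, evict 6, frames [7, 1, 0]
3 → fault, evict 0, frames [7, 1, 3]
Page faults: 9.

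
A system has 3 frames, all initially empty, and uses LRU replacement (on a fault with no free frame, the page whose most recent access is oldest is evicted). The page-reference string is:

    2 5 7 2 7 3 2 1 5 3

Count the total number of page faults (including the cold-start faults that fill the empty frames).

7

2 → miss, frames (2)
5 → miss, frames (2 5)
7 → miss, frames (2 5 7)
2 → hit
7 → hit
3 → miss, evict 5, frames (2 7 3)
2 → hit
1 → miss, evict 7, frames (3 2 1)
5 → miss, evict 3, frames (2 1 5)
3 → miss, evict 2, frames (1 5 3)
Page faults: 7.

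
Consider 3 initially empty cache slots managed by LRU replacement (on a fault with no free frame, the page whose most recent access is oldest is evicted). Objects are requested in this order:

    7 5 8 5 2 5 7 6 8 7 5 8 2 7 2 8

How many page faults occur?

10

7 -> fault, frames {7}
5 -> fault, frames {7,5}
8 -> fault, frames {7,5,8}
5 -> hit
2 -> fault, evict 7, frames {8,5,2}
5 -> hit
7 -> fault, evict 8, frames {2,5,7}
6 -> fault, evict 2, frames {5,7,6}
8 -> fault, evict 5, frames {7,6,8}
7 -> hit
5 -> fault, evict 6, frames {8,7,5}
8 -> hit
2 -> fault, evict 7, frames {5,8,2}
7 -> fault, evict 5, frames {8,2,7}
2 -> hit
8 -> hit
Page faults: 10.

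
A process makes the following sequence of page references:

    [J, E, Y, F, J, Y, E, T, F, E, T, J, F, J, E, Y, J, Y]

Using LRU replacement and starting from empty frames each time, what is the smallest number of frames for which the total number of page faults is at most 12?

3

f=1: 18 faults
f=2: 16 faults
f=3: 12 faults
f=4: 8 faults
f=5: 5 faults
Smallest f with faults ≤ 12 is 3.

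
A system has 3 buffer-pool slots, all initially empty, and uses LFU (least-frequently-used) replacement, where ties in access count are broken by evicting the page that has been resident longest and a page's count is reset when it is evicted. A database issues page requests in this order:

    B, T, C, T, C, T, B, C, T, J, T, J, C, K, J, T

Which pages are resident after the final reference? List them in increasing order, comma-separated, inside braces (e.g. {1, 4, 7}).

{C, J, T}

B → miss, frames {B}
T → miss, frames {B,T}
C → miss, frames {B,T,C}
T → hit
C → hit
T → hit
B → hit
C → hit
T → hit
J → miss, evict B, frames {T,C,J}
T → hit
J → hit
C → hit
K → miss, evict J, frames {T,C,K}
J → miss, evict K, frames {T,C,J}
T → hit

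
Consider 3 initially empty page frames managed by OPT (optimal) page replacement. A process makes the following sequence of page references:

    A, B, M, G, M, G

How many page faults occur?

A -> miss, frames {A}
B -> miss, frames {A,B}
M -> miss, frames {A,B,M}
G -> miss, evict B, frames {A,M,G}
M -> hit
G -> hit
Page faults: 4.

4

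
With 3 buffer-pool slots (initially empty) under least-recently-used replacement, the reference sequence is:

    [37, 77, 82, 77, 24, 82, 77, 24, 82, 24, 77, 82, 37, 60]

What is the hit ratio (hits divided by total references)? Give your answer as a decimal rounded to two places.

0.57

37: fault, frames [37]
77: fault, frames [37, 77]
82: fault, frames [37, 77, 82]
77: hit
24: fault, evict 37, frames [82, 77, 24]
82: hit
77: hit
24: hit
82: hit
24: hit
77: hit
82: hit
37: fault, evict 24, frames [77, 82, 37]
60: fault, evict 77, frames [82, 37, 60]
Hits: 8 of 14 references → 8/14 = 0.5714.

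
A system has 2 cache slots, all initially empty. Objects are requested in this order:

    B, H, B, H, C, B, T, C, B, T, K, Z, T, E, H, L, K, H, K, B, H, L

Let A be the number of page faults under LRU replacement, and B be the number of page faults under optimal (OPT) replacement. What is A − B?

Under LRU: F F . . F F F F F F F F F F F F F F . F F F → 19 faults.
Under OPT: F F . . F . F . F . F F . F F F F . . F . F → 13 faults.
A − B = 19 − 13 = 6.

6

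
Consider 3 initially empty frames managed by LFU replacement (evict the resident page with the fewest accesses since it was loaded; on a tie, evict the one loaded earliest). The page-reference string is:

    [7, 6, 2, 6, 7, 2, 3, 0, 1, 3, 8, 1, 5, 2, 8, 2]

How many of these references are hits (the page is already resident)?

7 → miss, frames {7}
6 → miss, frames {7,6}
2 → miss, frames {7,6,2}
6 → hit
7 → hit
2 → hit
3 → miss, evict 7, frames {6,2,3}
0 → miss, evict 3, frames {6,2,0}
1 → miss, evict 0, frames {6,2,1}
3 → miss, evict 1, frames {6,2,3}
8 → miss, evict 3, frames {6,2,8}
1 → miss, evict 8, frames {6,2,1}
5 → miss, evict 1, frames {6,2,5}
2 → hit
8 → miss, evict 5, frames {6,2,8}
2 → hit
Hits: 5.

5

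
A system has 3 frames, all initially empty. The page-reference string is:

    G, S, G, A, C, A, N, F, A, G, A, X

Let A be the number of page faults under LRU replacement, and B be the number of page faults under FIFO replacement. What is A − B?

Under LRU: F F . F F . F F . F . F → 8 faults.
Under FIFO: F F . F F . F F F F . F → 9 faults.
A − B = 8 − 9 = -1.

-1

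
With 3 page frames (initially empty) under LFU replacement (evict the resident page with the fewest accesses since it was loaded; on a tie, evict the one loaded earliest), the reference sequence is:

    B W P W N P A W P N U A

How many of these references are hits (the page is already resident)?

4

B: fault, frames (B)
W: fault, frames (B W)
P: fault, frames (B W P)
W: hit
N: fault, evict B, frames (W P N)
P: hit
A: fault, evict N, frames (W P A)
W: hit
P: hit
N: fault, evict A, frames (W P N)
U: fault, evict N, frames (W P U)
A: fault, evict U, frames (W P A)
Hits: 4.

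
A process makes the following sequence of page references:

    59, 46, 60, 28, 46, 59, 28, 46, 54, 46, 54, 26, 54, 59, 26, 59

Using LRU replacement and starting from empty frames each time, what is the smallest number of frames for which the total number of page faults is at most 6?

5

f=1: 16 faults
f=2: 12 faults
f=3: 8 faults
f=4: 7 faults
f=5: 6 faults
f=6: 6 faults
Smallest f with faults ≤ 6 is 5.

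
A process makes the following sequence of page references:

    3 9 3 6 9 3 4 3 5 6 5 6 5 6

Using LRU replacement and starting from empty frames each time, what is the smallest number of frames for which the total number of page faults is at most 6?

3

f=1: 14 faults
f=2: 8 faults
f=3: 6 faults
f=4: 6 faults
f=5: 5 faults
Smallest f with faults ≤ 6 is 3.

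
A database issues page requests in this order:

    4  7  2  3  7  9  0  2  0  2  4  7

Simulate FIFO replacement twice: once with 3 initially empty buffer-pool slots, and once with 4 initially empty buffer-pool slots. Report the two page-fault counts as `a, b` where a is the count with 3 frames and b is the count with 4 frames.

3 frames: F F F F . F F F . . F F → 9 faults.
4 frames: F F F F . F F . . . F F → 8 faults.
8 < 9: adding a frame reduced faults, as is typical.

9, 8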